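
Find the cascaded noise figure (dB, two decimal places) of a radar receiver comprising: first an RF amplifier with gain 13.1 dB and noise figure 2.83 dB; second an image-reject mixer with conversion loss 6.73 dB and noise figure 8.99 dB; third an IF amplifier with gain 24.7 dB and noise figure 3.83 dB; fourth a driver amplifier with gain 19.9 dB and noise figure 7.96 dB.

4.13 dB

Convert to linear (a loss of L dB is a gain of −L dB): F_i = 10^(NF_i/10), G_i = 10^(G_i,dB/10)
  Stage 1: F_1 = 10^(2.83/10) = 1.919, G_1 = 10^(13.1/10) = 20.42
  Stage 2: F_2 = 10^(8.99/10) = 7.925, G_2 = 10^(−6.73/10) = 0.2123
  Stage 3: F_3 = 10^(3.83/10) = 2.415, G_3 = 10^(24.7/10) = 295.1
  Stage 4: F_4 = 10^(7.96/10) = 6.252, G_4 = 10^(19.9/10) = 97.72
Friis cascade:
  F = 1.919 + (7.925 − 1)/20.42 + (2.415 − 1)/4.335 + (6.252 − 1)/1279 = 2.588
NF = 10 log₁₀(2.588) = 4.13 dB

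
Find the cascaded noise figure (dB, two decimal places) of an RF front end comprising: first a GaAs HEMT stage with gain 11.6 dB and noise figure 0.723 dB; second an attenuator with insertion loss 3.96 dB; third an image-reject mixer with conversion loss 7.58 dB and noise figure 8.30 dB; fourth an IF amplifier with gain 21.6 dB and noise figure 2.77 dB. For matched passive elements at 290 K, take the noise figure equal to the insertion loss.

Convert to linear (a loss of L dB is a gain of −L dB): F_i = 10^(NF_i/10), G_i = 10^(G_i,dB/10)
  Stage 1: F_1 = 10^(0.723/10) = 1.181, G_1 = 10^(11.6/10) = 14.45
  Stage 2: F_2 = 10^(3.96/10) = 2.489, G_2 = 10^(−3.96/10) = 0.4018
  Stage 3: F_3 = 10^(8.30/10) = 6.761, G_3 = 10^(−7.58/10) = 0.1746
  Stage 4: F_4 = 10^(2.77/10) = 1.892, G_4 = 10^(21.6/10) = 144.5
Friis cascade:
  F = 1.181 + (2.489 − 1)/14.45 + (6.761 − 1)/5.808 + (1.892 − 1)/1.014 = 3.156
NF = 10 log₁₀(3.156) = 4.99 dB

4.99 dB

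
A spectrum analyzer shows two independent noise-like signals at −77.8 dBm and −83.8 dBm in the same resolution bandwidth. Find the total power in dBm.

−76.8 dBm

Convert to linear, add, convert back:
P₁ = 1.66×10⁻¹¹ W, P₂ = 4.17×10⁻¹² W
P_tot = 2.08×10⁻¹¹ W → 10 log₁₀(P_tot / 10⁻³) = −76.8 dBm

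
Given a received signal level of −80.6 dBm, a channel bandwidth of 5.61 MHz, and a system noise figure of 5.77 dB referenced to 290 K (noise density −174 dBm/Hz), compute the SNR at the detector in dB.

Noise floor: N = −174 + 10 log₁₀(B) + NF
10 log₁₀(5.61×10⁶) = 67.49 dB
N = −174 + 67.49 + 5.77 = −100.74 dBm
SNR = P_sig − N = −80.6 − (−100.74) = 20.14 dB → 20.1 dB

20.1 dB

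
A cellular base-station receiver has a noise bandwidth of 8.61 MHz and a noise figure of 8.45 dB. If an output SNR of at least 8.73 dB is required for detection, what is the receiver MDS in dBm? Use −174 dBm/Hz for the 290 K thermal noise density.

Sensitivity = −174 + 10 log₁₀(B) + NF + SNR_min
= −174 + 69.35 + 8.45 + 8.73
= −87.47 dBm → −87.5 dBm

−87.5 dBm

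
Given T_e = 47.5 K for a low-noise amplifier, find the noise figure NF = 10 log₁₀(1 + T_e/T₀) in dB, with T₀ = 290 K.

0.659 dB

F = 1 + T_e/T₀ = 1 + 47.5/290 = 1.16379
NF = 10 log₁₀(1.16379) = 0.659 dB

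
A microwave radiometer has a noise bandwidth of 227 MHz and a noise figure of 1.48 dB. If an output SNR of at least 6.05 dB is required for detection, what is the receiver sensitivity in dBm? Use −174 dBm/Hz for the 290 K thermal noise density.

Sensitivity = −174 + 10 log₁₀(B) + NF + SNR_min
= −174 + 83.56 + 1.48 + 6.05
= −82.91 dBm → −82.9 dBm

−82.9 dBm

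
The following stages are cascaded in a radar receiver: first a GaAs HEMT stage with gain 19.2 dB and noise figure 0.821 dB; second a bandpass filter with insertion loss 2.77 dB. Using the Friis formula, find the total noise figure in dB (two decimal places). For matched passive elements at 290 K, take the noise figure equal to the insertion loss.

Convert to linear (a loss of L dB is a gain of −L dB): F_i = 10^(NF_i/10), G_i = 10^(G_i,dB/10)
  Stage 1: F_1 = 10^(0.821/10) = 1.208, G_1 = 10^(19.2/10) = 83.18
  Stage 2: F_2 = 10^(2.77/10) = 1.892, G_2 = 10^(−2.77/10) = 0.5284
Friis cascade:
  F = 1.208 + (1.892 − 1)/83.18 = 1.219
NF = 10 log₁₀(1.219) = 0.86 dB

0.86 dB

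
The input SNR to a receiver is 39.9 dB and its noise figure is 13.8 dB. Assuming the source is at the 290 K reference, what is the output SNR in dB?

26.1 dB

By definition F = SNR_in/SNR_out, so in dB: SNR_out = SNR_in − NF
SNR_out = 39.9 − 13.8 = 26.1 dB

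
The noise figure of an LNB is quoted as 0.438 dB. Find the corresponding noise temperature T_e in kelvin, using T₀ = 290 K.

F = 10^(0.438/10) = 1.10611
T_e = (F − 1)·T₀ = (1.10611 − 1) × 290 = 30.8 K

30.8 K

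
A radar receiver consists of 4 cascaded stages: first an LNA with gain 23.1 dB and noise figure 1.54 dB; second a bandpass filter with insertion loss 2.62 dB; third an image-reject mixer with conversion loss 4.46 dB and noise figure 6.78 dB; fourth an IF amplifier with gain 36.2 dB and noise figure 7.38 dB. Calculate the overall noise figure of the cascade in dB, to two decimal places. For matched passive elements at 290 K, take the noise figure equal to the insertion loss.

1.97 dB

Convert to linear (a loss of L dB is a gain of −L dB): F_i = 10^(NF_i/10), G_i = 10^(G_i,dB/10)
  Stage 1: F_1 = 10^(1.54/10) = 1.426, G_1 = 10^(23.1/10) = 204.2
  Stage 2: F_2 = 10^(2.62/10) = 1.828, G_2 = 10^(−2.62/10) = 0.5470
  Stage 3: F_3 = 10^(6.78/10) = 4.764, G_3 = 10^(−4.46/10) = 0.3581
  Stage 4: F_4 = 10^(7.38/10) = 5.470, G_4 = 10^(36.2/10) = 4169
Friis cascade:
  F = 1.426 + (1.828 − 1)/204.2 + (4.764 − 1)/111.7 + (5.470 − 1)/39.99 = 1.575
NF = 10 log₁₀(1.575) = 1.97 dB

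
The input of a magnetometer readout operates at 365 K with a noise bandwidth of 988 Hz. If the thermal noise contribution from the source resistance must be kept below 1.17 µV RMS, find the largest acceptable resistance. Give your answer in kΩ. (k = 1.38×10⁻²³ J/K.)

Johnson–Nyquist: V_n = √(4kTRB) ⇒ R = V_n² / (4kTB)
4kTB = 4 × 1.38×10⁻²³ × 365 × 9.88×10² = 1.99×10⁻¹⁷
R = (1.17×10⁻⁶)² / 1.99×10⁻¹⁷ = 6.88×10⁴ Ω = 68.8 kΩ

68.8 kΩ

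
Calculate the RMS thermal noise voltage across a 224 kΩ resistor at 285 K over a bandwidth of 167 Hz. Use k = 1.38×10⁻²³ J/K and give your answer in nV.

767 nV

V_n = √(4kTRB)
4kTRB = 4 × 1.38×10⁻²³ × 285 × 2.24×10⁵ × 1.67×10² = 5.89×10⁻¹³ V²
V_n = √(5.89×10⁻¹³) = 7.67×10⁻⁷ V = 767 nV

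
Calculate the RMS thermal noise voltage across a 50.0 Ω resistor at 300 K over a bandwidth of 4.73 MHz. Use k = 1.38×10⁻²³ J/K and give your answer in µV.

V_n = √(4kTRB)
4kTRB = 4 × 1.38×10⁻²³ × 300 × 5.00×10¹ × 4.73×10⁶ = 3.92×10⁻¹² V²
V_n = √(3.92×10⁻¹²) = 1.98×10⁻⁶ V = 1.98 µV

1.98 µV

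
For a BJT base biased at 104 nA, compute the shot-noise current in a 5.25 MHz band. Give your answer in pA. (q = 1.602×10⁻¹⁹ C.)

I_n = √(2qI·B)
2qI·B = 2 × 1.602×10⁻¹⁹ × 1.04×10⁻⁷ × 5.25×10⁶ = 1.75×10⁻¹⁹ A²
I_n = √(1.75×10⁻¹⁹) = 4.18×10⁻¹⁰ A = 418 pA

418 pA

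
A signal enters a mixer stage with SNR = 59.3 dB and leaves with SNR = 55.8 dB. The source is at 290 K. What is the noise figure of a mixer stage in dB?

3.5 dB

NF (dB) = SNR_in(dB) − SNR_out(dB) when the source is at T₀
NF = 59.3 − 55.8 = 3.5 dB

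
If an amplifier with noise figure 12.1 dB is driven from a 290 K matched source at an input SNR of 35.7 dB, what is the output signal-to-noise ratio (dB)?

23.6 dB

By definition F = SNR_in/SNR_out, so in dB: SNR_out = SNR_in − NF
SNR_out = 35.7 − 12.1 = 23.6 dB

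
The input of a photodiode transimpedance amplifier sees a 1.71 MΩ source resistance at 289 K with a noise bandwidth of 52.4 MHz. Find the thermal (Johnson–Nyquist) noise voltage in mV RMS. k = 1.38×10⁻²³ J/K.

1.20 mV

V_n = √(4kTRB)
4kTRB = 4 × 1.38×10⁻²³ × 289 × 1.71×10⁶ × 5.24×10⁷ = 1.43×10⁻⁶ V²
V_n = √(1.43×10⁻⁶) = 1.20×10⁻³ V = 1.20 mV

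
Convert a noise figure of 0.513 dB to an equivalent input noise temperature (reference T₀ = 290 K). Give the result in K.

36.4 K

F = 10^(0.513/10) = 1.12538
T_e = (F − 1)·T₀ = (1.12538 − 1) × 290 = 36.4 K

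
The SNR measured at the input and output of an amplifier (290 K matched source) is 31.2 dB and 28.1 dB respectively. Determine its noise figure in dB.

3.1 dB

NF (dB) = SNR_in(dB) − SNR_out(dB) when the source is at T₀
NF = 31.2 − 28.1 = 3.1 dB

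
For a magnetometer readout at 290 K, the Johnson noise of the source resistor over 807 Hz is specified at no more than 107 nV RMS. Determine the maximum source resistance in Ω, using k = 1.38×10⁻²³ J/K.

886 Ω

Johnson–Nyquist: V_n = √(4kTRB) ⇒ R = V_n² / (4kTB)
4kTB = 4 × 1.38×10⁻²³ × 290 × 8.07×10² = 1.29×10⁻¹⁷
R = (1.07×10⁻⁷)² / 1.29×10⁻¹⁷ = 8.86×10² Ω = 886 Ω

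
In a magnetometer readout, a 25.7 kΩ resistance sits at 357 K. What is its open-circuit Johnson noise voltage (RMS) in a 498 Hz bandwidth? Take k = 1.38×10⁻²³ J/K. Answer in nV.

V_n = √(4kTRB)
4kTRB = 4 × 1.38×10⁻²³ × 357 × 2.57×10⁴ × 4.98×10² = 2.52×10⁻¹³ V²
V_n = √(2.52×10⁻¹³) = 5.02×10⁻⁷ V = 502 nV

502 nV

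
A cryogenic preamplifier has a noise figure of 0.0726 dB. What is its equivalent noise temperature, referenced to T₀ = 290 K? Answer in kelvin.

4.89 K

F = 10^(0.0726/10) = 1.01686
T_e = (F − 1)·T₀ = (1.01686 − 1) × 290 = 4.89 K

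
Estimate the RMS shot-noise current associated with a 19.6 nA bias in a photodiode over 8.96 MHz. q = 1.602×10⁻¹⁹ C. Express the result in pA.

I_n = √(2qI·B)
2qI·B = 2 × 1.602×10⁻¹⁹ × 1.96×10⁻⁸ × 8.96×10⁶ = 5.63×10⁻²⁰ A²
I_n = √(5.63×10⁻²⁰) = 2.37×10⁻¹⁰ A = 237 pA

237 pA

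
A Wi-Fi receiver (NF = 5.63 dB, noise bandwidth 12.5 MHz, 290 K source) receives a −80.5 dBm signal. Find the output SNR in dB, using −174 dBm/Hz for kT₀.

16.9 dB

Noise floor: N = −174 + 10 log₁₀(B) + NF
10 log₁₀(1.25×10⁷) = 70.97 dB
N = −174 + 70.97 + 5.63 = −97.40 dBm
SNR = P_sig − N = −80.5 − (−97.40) = 16.90 dB → 16.9 dB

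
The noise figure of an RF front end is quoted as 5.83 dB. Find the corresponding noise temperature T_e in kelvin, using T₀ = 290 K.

820 K

F = 10^(5.83/10) = 3.82825
T_e = (F − 1)·T₀ = (3.82825 − 1) × 290 = 820 K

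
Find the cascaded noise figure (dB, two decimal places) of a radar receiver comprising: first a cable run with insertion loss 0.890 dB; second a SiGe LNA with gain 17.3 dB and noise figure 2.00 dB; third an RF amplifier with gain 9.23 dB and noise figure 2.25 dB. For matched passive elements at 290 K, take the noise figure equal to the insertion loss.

Convert to linear (a loss of L dB is a gain of −L dB): F_i = 10^(NF_i/10), G_i = 10^(G_i,dB/10)
  Stage 1: F_1 = 10^(0.890/10) = 1.227, G_1 = 10^(−0.890/10) = 0.8147
  Stage 2: F_2 = 10^(2.00/10) = 1.585, G_2 = 10^(17.3/10) = 53.70
  Stage 3: F_3 = 10^(2.25/10) = 1.679, G_3 = 10^(9.23/10) = 8.375
Friis cascade:
  F = 1.227 + (1.585 − 1)/0.8147 + (1.679 − 1)/43.75 = 1.961
NF = 10 log₁₀(1.961) = 2.92 dB

2.92 dB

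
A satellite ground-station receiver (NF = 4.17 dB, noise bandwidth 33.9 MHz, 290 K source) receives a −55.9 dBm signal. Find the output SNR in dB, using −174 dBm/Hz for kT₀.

Noise floor: N = −174 + 10 log₁₀(B) + NF
10 log₁₀(3.39×10⁷) = 75.3 dB
N = −174 + 75.3 + 4.17 = −94.53 dBm
SNR = P_sig − N = −55.9 − (−94.53) = 38.63 dB → 38.6 dB

38.6 dB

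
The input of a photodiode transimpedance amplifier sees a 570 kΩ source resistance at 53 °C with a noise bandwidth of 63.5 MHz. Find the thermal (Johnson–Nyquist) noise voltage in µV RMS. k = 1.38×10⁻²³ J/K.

T = 53 °C + 273.15 = 326.15 K
V_n = √(4kTRB)
4kTRB = 4 × 1.38×10⁻²³ × 326.15 × 5.70×10⁵ × 6.35×10⁷ = 6.52×10⁻⁷ V²
V_n = √(6.52×10⁻⁷) = 8.07×10⁻⁴ V = 807 µV

807 µV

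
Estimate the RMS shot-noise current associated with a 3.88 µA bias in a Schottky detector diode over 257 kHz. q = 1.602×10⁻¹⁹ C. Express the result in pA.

565 pA

I_n = √(2qI·B)
2qI·B = 2 × 1.602×10⁻¹⁹ × 3.88×10⁻⁶ × 2.57×10⁵ = 3.19×10⁻¹⁹ A²
I_n = √(3.19×10⁻¹⁹) = 5.65×10⁻¹⁰ A = 565 pA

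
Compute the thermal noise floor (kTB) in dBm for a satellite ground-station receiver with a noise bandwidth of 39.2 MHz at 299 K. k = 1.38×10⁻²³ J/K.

−97.9 dBm

P_n = kTB = 1.38×10⁻²³ × 299 × 3.92×10⁷ = 1.62×10⁻¹³ W
In dBm: 10 log₁₀(1.62×10⁻¹³ / 10⁻³) = −97.9 dBm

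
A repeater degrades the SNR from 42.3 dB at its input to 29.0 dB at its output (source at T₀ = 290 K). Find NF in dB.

NF (dB) = SNR_in(dB) − SNR_out(dB) when the source is at T₀
NF = 42.3 − 29.0 = 13.3 dB

13.3 dB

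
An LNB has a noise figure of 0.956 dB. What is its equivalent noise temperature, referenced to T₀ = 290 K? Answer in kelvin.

F = 10^(0.956/10) = 1.24624
T_e = (F − 1)·T₀ = (1.24624 − 1) × 290 = 71.4 K

71.4 K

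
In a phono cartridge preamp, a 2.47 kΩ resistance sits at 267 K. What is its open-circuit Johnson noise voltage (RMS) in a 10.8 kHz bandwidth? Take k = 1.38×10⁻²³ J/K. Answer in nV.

V_n = √(4kTRB)
4kTRB = 4 × 1.38×10⁻²³ × 267 × 2.47×10³ × 1.08×10⁴ = 3.93×10⁻¹³ V²
V_n = √(3.93×10⁻¹³) = 6.27×10⁻⁷ V = 627 nV

627 nV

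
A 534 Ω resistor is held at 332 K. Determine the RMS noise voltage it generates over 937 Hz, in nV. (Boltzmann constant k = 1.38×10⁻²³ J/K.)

V_n = √(4kTRB)
4kTRB = 4 × 1.38×10⁻²³ × 332 × 5.34×10² × 9.37×10² = 9.17×10⁻¹⁵ V²
V_n = √(9.17×10⁻¹⁵) = 9.58×10⁻⁸ V = 95.8 nV

95.8 nV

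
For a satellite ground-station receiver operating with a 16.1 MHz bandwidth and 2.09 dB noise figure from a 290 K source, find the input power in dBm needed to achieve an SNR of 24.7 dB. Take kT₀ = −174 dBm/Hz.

−75.1 dBm

Sensitivity = −174 + 10 log₁₀(B) + NF + SNR_min
= −174 + 72.07 + 2.09 + 24.7
= −75.14 dBm → −75.1 dBm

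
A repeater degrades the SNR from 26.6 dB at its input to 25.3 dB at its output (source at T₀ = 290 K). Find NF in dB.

1.3 dB

NF (dB) = SNR_in(dB) − SNR_out(dB) when the source is at T₀
NF = 26.6 − 25.3 = 1.3 dB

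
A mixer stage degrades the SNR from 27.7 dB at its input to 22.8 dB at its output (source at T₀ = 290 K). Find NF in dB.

NF (dB) = SNR_in(dB) − SNR_out(dB) when the source is at T₀
NF = 27.7 − 22.8 = 4.9 dB

4.9 dB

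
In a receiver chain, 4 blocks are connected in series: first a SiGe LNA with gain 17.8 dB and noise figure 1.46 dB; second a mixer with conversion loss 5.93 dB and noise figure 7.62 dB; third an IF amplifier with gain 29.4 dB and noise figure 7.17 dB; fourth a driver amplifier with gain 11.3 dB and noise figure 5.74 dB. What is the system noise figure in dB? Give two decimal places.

2.44 dB

Convert to linear (a loss of L dB is a gain of −L dB): F_i = 10^(NF_i/10), G_i = 10^(G_i,dB/10)
  Stage 1: F_1 = 10^(1.46/10) = 1.400, G_1 = 10^(17.8/10) = 60.26
  Stage 2: F_2 = 10^(7.62/10) = 5.781, G_2 = 10^(−5.93/10) = 0.2553
  Stage 3: F_3 = 10^(7.17/10) = 5.212, G_3 = 10^(29.4/10) = 871.0
  Stage 4: F_4 = 10^(5.74/10) = 3.750, G_4 = 10^(11.3/10) = 13.49
Friis cascade:
  F = 1.400 + (5.781 − 1)/60.26 + (5.212 − 1)/15.38 + (3.750 − 1)/1.340×10⁴ = 1.753
NF = 10 log₁₀(1.753) = 2.44 dB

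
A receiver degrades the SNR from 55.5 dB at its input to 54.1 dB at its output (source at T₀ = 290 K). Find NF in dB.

NF (dB) = SNR_in(dB) − SNR_out(dB) when the source is at T₀
NF = 55.5 − 54.1 = 1.4 dB

1.4 dB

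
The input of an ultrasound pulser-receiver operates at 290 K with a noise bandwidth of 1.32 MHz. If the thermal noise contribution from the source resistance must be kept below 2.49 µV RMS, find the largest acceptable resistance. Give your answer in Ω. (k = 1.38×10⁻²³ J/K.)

Johnson–Nyquist: V_n = √(4kTRB) ⇒ R = V_n² / (4kTB)
4kTB = 4 × 1.38×10⁻²³ × 290 × 1.32×10⁶ = 2.11×10⁻¹⁴
R = (2.49×10⁻⁶)² / 2.11×10⁻¹⁴ = 2.93×10² Ω = 293 Ω

293 Ω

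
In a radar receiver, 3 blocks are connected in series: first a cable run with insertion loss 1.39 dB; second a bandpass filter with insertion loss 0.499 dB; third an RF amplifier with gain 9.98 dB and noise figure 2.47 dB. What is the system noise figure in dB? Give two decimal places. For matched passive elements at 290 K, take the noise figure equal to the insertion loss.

4.36 dB

Convert to linear (a loss of L dB is a gain of −L dB): F_i = 10^(NF_i/10), G_i = 10^(G_i,dB/10)
  Stage 1: F_1 = 10^(1.39/10) = 1.377, G_1 = 10^(−1.39/10) = 0.7261
  Stage 2: F_2 = 10^(0.499/10) = 1.122, G_2 = 10^(−0.499/10) = 0.8915
  Stage 3: F_3 = 10^(2.47/10) = 1.766, G_3 = 10^(9.98/10) = 9.954
Friis cascade:
  F = 1.377 + (1.122 − 1)/0.7261 + (1.766 − 1)/0.6473 = 2.728
NF = 10 log₁₀(2.728) = 4.36 dB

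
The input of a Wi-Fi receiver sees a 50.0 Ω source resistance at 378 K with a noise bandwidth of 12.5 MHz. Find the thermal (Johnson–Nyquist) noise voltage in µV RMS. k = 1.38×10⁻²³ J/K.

3.61 µV

V_n = √(4kTRB)
4kTRB = 4 × 1.38×10⁻²³ × 378 × 5.00×10¹ × 1.25×10⁷ = 1.30×10⁻¹¹ V²
V_n = √(1.30×10⁻¹¹) = 3.61×10⁻⁶ V = 3.61 µV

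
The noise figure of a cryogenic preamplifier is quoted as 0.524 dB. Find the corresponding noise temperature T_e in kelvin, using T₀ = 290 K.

37.2 K

F = 10^(0.524/10) = 1.12824
T_e = (F − 1)·T₀ = (1.12824 − 1) × 290 = 37.2 K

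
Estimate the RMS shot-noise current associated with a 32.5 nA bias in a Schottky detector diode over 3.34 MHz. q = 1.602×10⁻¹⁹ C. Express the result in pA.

I_n = √(2qI·B)
2qI·B = 2 × 1.602×10⁻¹⁹ × 3.25×10⁻⁸ × 3.34×10⁶ = 3.48×10⁻²⁰ A²
I_n = √(3.48×10⁻²⁰) = 1.86×10⁻¹⁰ A = 186 pA

186 pA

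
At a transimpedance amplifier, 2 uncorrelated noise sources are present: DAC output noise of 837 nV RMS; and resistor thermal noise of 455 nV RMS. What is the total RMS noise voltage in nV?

953 nV

Uncorrelated sources add in power (mean-square): V_tot = √(ΣV_i²)
V_tot = √[(8.37×10⁻⁷)² + (4.55×10⁻⁷)²] = 9.53×10⁻⁷ V = 953 nV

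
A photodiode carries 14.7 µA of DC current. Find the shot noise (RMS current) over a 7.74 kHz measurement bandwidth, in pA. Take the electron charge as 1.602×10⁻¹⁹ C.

I_n = √(2qI·B)
2qI·B = 2 × 1.602×10⁻¹⁹ × 1.47×10⁻⁵ × 7.74×10³ = 3.65×10⁻²⁰ A²
I_n = √(3.65×10⁻²⁰) = 1.91×10⁻¹⁰ A = 191 pA

191 pA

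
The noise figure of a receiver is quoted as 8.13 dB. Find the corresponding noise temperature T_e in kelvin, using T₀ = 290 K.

1595 K

F = 10^(8.13/10) = 6.5013
T_e = (F − 1)·T₀ = (6.5013 − 1) × 290 = 1595 K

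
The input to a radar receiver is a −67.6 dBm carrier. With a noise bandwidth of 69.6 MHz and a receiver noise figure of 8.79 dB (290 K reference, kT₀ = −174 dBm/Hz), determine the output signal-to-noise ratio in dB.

Noise floor: N = −174 + 10 log₁₀(B) + NF
10 log₁₀(6.96×10⁷) = 78.43 dB
N = −174 + 78.43 + 8.79 = −86.78 dBm
SNR = P_sig − N = −67.6 − (−86.78) = 19.18 dB → 19.2 dB

19.2 dB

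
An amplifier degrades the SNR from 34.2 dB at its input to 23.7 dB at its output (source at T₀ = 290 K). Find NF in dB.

10.5 dB

NF (dB) = SNR_in(dB) − SNR_out(dB) when the source is at T₀
NF = 34.2 − 23.7 = 10.5 dB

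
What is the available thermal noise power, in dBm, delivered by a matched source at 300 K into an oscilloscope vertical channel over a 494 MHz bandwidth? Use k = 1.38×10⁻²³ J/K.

−86.9 dBm

P_n = kTB = 1.38×10⁻²³ × 300 × 4.94×10⁸ = 2.05×10⁻¹² W
In dBm: 10 log₁₀(2.05×10⁻¹² / 10⁻³) = −86.9 dBm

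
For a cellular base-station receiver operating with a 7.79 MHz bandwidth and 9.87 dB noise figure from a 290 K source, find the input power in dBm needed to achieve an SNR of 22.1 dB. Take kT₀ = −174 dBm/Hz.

Sensitivity = −174 + 10 log₁₀(B) + NF + SNR_min
= −174 + 68.92 + 9.87 + 22.1
= −73.11 dBm → −73.1 dBm

−73.1 dBm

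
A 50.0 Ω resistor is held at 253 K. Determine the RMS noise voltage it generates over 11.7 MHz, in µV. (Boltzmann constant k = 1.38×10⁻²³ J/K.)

V_n = √(4kTRB)
4kTRB = 4 × 1.38×10⁻²³ × 253 × 5.00×10¹ × 1.17×10⁷ = 8.17×10⁻¹² V²
V_n = √(8.17×10⁻¹²) = 2.86×10⁻⁶ V = 2.86 µV

2.86 µV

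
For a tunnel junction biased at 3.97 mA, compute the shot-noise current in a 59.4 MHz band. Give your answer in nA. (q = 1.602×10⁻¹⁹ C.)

275 nA

I_n = √(2qI·B)
2qI·B = 2 × 1.602×10⁻¹⁹ × 3.97×10⁻³ × 5.94×10⁷ = 7.56×10⁻¹⁴ A²
I_n = √(7.56×10⁻¹⁴) = 2.75×10⁻⁷ A = 275 nA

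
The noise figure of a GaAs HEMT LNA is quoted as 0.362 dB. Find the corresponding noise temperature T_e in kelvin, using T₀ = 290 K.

F = 10^(0.362/10) = 1.08693
T_e = (F − 1)·T₀ = (1.08693 − 1) × 290 = 25.2 K

25.2 K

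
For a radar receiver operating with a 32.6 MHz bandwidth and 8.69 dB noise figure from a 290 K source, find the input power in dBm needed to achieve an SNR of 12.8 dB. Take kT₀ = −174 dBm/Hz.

Sensitivity = −174 + 10 log₁₀(B) + NF + SNR_min
= −174 + 75.13 + 8.69 + 12.8
= −77.38 dBm → −77.4 dBm

−77.4 dBm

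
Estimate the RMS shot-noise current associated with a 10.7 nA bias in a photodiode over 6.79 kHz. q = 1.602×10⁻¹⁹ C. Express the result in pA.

I_n = √(2qI·B)
2qI·B = 2 × 1.602×10⁻¹⁹ × 1.07×10⁻⁸ × 6.79×10³ = 2.33×10⁻²³ A²
I_n = √(2.33×10⁻²³) = 4.82×10⁻¹² A = 4.82 pA

4.82 pA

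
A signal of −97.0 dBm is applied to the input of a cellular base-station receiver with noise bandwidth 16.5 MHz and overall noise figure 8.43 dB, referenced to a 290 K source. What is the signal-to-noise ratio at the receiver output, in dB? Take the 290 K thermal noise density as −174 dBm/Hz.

Noise floor: N = −174 + 10 log₁₀(B) + NF
10 log₁₀(1.65×10⁷) = 72.17 dB
N = −174 + 72.17 + 8.43 = −93.40 dBm
SNR = P_sig − N = −97.0 − (−93.40) = −3.60 dB → −3.6 dB

−3.6 dB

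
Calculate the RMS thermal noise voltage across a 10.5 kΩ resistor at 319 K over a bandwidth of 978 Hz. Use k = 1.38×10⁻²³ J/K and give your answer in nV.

425 nV

V_n = √(4kTRB)
4kTRB = 4 × 1.38×10⁻²³ × 319 × 1.05×10⁴ × 9.78×10² = 1.81×10⁻¹³ V²
V_n = √(1.81×10⁻¹³) = 4.25×10⁻⁷ V = 425 nV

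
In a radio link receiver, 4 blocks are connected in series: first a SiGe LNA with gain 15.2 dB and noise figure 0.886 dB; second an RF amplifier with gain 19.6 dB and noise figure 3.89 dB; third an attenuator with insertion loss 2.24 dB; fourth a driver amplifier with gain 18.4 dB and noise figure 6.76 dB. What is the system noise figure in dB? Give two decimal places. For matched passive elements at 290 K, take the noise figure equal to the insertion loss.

Convert to linear (a loss of L dB is a gain of −L dB): F_i = 10^(NF_i/10), G_i = 10^(G_i,dB/10)
  Stage 1: F_1 = 10^(0.886/10) = 1.226, G_1 = 10^(15.2/10) = 33.11
  Stage 2: F_2 = 10^(3.89/10) = 2.449, G_2 = 10^(19.6/10) = 91.20
  Stage 3: F_3 = 10^(2.24/10) = 1.675, G_3 = 10^(−2.24/10) = 0.5970
  Stage 4: F_4 = 10^(6.76/10) = 4.742, G_4 = 10^(18.4/10) = 69.18
Friis cascade:
  F = 1.226 + (2.449 − 1)/33.11 + (1.675 − 1)/3020 + (4.742 − 1)/1803 = 1.272
NF = 10 log₁₀(1.272) = 1.05 dB

1.05 dB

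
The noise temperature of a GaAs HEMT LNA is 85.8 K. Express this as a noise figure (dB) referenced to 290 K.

1.13 dB

F = 1 + T_e/T₀ = 1 + 85.8/290 = 1.29586
NF = 10 log₁₀(1.29586) = 1.13 dB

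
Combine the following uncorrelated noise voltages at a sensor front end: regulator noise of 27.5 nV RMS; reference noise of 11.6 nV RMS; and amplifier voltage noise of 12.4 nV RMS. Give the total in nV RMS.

Uncorrelated sources add in power (mean-square): V_tot = √(ΣV_i²)
V_tot = √[(2.75×10⁻⁸)² + (1.16×10⁻⁸)² + (1.24×10⁻⁸)²] = 3.23×10⁻⁸ V = 32.3 nV

32.3 nV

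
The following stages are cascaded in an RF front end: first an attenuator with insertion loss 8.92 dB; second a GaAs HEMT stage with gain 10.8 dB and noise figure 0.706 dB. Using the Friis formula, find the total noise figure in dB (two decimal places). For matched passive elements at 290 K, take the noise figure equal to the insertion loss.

Convert to linear (a loss of L dB is a gain of −L dB): F_i = 10^(NF_i/10), G_i = 10^(G_i,dB/10)
  Stage 1: F_1 = 10^(8.92/10) = 7.798, G_1 = 10^(−8.92/10) = 0.1282
  Stage 2: F_2 = 10^(0.706/10) = 1.177, G_2 = 10^(10.8/10) = 12.02
Friis cascade:
  F = 7.798 + (1.177 − 1)/0.1282 = 9.175
NF = 10 log₁₀(9.175) = 9.63 dB

9.63 dB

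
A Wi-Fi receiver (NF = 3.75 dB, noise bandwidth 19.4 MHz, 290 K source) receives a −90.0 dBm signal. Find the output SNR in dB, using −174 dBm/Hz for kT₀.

7.4 dB

Noise floor: N = −174 + 10 log₁₀(B) + NF
10 log₁₀(1.94×10⁷) = 72.88 dB
N = −174 + 72.88 + 3.75 = −97.37 dBm
SNR = P_sig − N = −90.0 − (−97.37) = 7.37 dB → 7.4 dB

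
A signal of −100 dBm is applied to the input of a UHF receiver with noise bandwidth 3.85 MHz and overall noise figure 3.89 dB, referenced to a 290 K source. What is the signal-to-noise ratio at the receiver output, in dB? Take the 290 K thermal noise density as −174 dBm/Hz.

4.3 dB

Noise floor: N = −174 + 10 log₁₀(B) + NF
10 log₁₀(3.85×10⁶) = 65.85 dB
N = −174 + 65.85 + 3.89 = −104.26 dBm
SNR = P_sig − N = −100 − (−104.26) = 4.26 dB → 4.3 dB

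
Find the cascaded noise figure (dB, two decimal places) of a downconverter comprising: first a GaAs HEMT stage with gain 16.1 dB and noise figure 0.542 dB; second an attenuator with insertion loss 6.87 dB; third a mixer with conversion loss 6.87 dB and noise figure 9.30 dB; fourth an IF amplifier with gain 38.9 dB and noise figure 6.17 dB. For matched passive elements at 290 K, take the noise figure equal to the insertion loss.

Convert to linear (a loss of L dB is a gain of −L dB): F_i = 10^(NF_i/10), G_i = 10^(G_i,dB/10)
  Stage 1: F_1 = 10^(0.542/10) = 1.133, G_1 = 10^(16.1/10) = 40.74
  Stage 2: F_2 = 10^(6.87/10) = 4.864, G_2 = 10^(−6.87/10) = 0.2056
  Stage 3: F_3 = 10^(9.30/10) = 8.511, G_3 = 10^(−6.87/10) = 0.2056
  Stage 4: F_4 = 10^(6.17/10) = 4.140, G_4 = 10^(38.9/10) = 7762
Friis cascade:
  F = 1.133 + (4.864 − 1)/40.74 + (8.511 − 1)/8.375 + (4.140 − 1)/1.722 = 3.948
NF = 10 log₁₀(3.948) = 5.96 dB

5.96 dB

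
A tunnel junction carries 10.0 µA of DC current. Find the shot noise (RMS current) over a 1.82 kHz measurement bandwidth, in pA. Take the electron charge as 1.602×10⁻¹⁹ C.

76.4 pA

I_n = √(2qI·B)
2qI·B = 2 × 1.602×10⁻¹⁹ × 1.00×10⁻⁵ × 1.82×10³ = 5.83×10⁻²¹ A²
I_n = √(5.83×10⁻²¹) = 7.64×10⁻¹¹ A = 76.4 pA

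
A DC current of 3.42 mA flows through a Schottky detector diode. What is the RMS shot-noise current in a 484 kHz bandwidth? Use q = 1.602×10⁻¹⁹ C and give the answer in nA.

23.0 nA

I_n = √(2qI·B)
2qI·B = 2 × 1.602×10⁻¹⁹ × 3.42×10⁻³ × 4.84×10⁵ = 5.30×10⁻¹⁶ A²
I_n = √(5.30×10⁻¹⁶) = 2.30×10⁻⁸ A = 23.0 nA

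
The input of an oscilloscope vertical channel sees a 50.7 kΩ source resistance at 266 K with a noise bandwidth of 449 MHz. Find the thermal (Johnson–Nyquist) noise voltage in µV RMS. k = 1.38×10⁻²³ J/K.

V_n = √(4kTRB)
4kTRB = 4 × 1.38×10⁻²³ × 266 × 5.07×10⁴ × 4.49×10⁸ = 3.34×10⁻⁷ V²
V_n = √(3.34×10⁻⁷) = 5.78×10⁻⁴ V = 578 µV

578 µV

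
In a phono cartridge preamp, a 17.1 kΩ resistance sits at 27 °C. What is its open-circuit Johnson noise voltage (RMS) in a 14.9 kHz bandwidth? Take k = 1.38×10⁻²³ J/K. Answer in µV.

T = 27 °C + 273.15 = 300.15 K
V_n = √(4kTRB)
4kTRB = 4 × 1.38×10⁻²³ × 300.15 × 1.71×10⁴ × 1.49×10⁴ = 4.22×10⁻¹² V²
V_n = √(4.22×10⁻¹²) = 2.05×10⁻⁶ V = 2.05 µV

2.05 µV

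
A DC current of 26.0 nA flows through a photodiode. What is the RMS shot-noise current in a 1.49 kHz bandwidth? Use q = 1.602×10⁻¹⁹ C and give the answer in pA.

3.52 pA

I_n = √(2qI·B)
2qI·B = 2 × 1.602×10⁻¹⁹ × 2.60×10⁻⁸ × 1.49×10³ = 1.24×10⁻²³ A²
I_n = √(1.24×10⁻²³) = 3.52×10⁻¹² A = 3.52 pA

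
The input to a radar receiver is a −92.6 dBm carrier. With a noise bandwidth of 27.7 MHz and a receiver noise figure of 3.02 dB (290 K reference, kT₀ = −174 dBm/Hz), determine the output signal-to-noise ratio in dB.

4.0 dB

Noise floor: N = −174 + 10 log₁₀(B) + NF
10 log₁₀(2.77×10⁷) = 74.42 dB
N = −174 + 74.42 + 3.02 = −96.56 dBm
SNR = P_sig − N = −92.6 − (−96.56) = 3.96 dB → 4.0 dB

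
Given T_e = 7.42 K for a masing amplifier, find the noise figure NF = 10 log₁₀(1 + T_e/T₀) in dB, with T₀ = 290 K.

F = 1 + T_e/T₀ = 1 + 7.42/290 = 1.02559
NF = 10 log₁₀(1.02559) = 0.110 dB

0.110 dB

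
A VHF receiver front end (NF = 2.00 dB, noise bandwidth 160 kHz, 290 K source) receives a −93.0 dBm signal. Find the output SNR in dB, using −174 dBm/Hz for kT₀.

27.0 dB

Noise floor: N = −174 + 10 log₁₀(B) + NF
10 log₁₀(1.60×10⁵) = 52.04 dB
N = −174 + 52.04 + 2.00 = −119.96 dBm
SNR = P_sig − N = −93.0 − (−119.96) = 26.96 dB → 27.0 dB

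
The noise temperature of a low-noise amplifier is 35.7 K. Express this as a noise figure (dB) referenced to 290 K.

0.504 dB

F = 1 + T_e/T₀ = 1 + 35.7/290 = 1.1231
NF = 10 log₁₀(1.1231) = 0.504 dB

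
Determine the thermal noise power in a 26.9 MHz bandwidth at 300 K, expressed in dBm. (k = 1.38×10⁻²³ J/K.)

P_n = kTB = 1.38×10⁻²³ × 300 × 2.69×10⁷ = 1.11×10⁻¹³ W
In dBm: 10 log₁₀(1.11×10⁻¹³ / 10⁻³) = −99.5 dBm

−99.5 dBm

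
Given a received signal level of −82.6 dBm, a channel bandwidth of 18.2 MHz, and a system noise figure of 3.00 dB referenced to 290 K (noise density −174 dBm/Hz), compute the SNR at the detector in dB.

Noise floor: N = −174 + 10 log₁₀(B) + NF
10 log₁₀(1.82×10⁷) = 72.6 dB
N = −174 + 72.6 + 3.00 = −98.40 dBm
SNR = P_sig − N = −82.6 − (−98.40) = 15.80 dB → 15.8 dB

15.8 dB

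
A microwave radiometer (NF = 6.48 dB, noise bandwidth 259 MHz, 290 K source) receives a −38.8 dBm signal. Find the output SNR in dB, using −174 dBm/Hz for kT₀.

Noise floor: N = −174 + 10 log₁₀(B) + NF
10 log₁₀(2.59×10⁸) = 84.13 dB
N = −174 + 84.13 + 6.48 = −83.39 dBm
SNR = P_sig − N = −38.8 − (−83.39) = 44.59 dB → 44.6 dB

44.6 dB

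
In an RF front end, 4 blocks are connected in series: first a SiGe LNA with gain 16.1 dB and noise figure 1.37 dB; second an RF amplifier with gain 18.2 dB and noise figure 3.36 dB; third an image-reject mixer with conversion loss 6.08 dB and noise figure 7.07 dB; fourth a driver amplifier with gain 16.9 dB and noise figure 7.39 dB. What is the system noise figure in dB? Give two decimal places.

1.49 dB

Convert to linear (a loss of L dB is a gain of −L dB): F_i = 10^(NF_i/10), G_i = 10^(G_i,dB/10)
  Stage 1: F_1 = 10^(1.37/10) = 1.371, G_1 = 10^(16.1/10) = 40.74
  Stage 2: F_2 = 10^(3.36/10) = 2.168, G_2 = 10^(18.2/10) = 66.07
  Stage 3: F_3 = 10^(7.07/10) = 5.093, G_3 = 10^(−6.08/10) = 0.2466
  Stage 4: F_4 = 10^(7.39/10) = 5.483, G_4 = 10^(16.9/10) = 48.98
Friis cascade:
  F = 1.371 + (2.168 − 1)/40.74 + (5.093 − 1)/2692 + (5.483 − 1)/663.7 = 1.408
NF = 10 log₁₀(1.408) = 1.49 dB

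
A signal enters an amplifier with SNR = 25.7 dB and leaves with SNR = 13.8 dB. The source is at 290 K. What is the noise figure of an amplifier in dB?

11.9 dB

NF (dB) = SNR_in(dB) − SNR_out(dB) when the source is at T₀
NF = 25.7 − 13.8 = 11.9 dB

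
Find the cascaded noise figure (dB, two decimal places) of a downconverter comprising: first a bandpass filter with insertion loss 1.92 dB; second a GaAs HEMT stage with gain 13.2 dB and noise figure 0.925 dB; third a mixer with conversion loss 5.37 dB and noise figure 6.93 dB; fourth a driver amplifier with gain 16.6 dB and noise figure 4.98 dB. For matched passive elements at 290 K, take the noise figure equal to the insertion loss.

Convert to linear (a loss of L dB is a gain of −L dB): F_i = 10^(NF_i/10), G_i = 10^(G_i,dB/10)
  Stage 1: F_1 = 10^(1.92/10) = 1.556, G_1 = 10^(−1.92/10) = 0.6427
  Stage 2: F_2 = 10^(0.925/10) = 1.237, G_2 = 10^(13.2/10) = 20.89
  Stage 3: F_3 = 10^(6.93/10) = 4.932, G_3 = 10^(−5.37/10) = 0.2904
  Stage 4: F_4 = 10^(4.98/10) = 3.148, G_4 = 10^(16.6/10) = 45.71
Friis cascade:
  F = 1.556 + (1.237 − 1)/0.6427 + (4.932 − 1)/13.43 + (3.148 − 1)/3.899 = 2.769
NF = 10 log₁₀(2.769) = 4.42 dB

4.42 dB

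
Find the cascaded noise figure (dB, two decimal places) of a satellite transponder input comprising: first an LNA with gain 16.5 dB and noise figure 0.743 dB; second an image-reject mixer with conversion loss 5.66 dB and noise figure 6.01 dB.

Convert to linear (a loss of L dB is a gain of −L dB): F_i = 10^(NF_i/10), G_i = 10^(G_i,dB/10)
  Stage 1: F_1 = 10^(0.743/10) = 1.187, G_1 = 10^(16.5/10) = 44.67
  Stage 2: F_2 = 10^(6.01/10) = 3.990, G_2 = 10^(−5.66/10) = 0.2716
Friis cascade:
  F = 1.187 + (3.990 − 1)/44.67 = 1.254
NF = 10 log₁₀(1.254) = 0.98 dB

0.98 dB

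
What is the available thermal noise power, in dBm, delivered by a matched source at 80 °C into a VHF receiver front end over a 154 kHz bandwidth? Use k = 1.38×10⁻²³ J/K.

T = 80 °C + 273.15 = 353.15 K
P_n = kTB = 1.38×10⁻²³ × 353.15 × 1.54×10⁵ = 7.51×10⁻¹⁶ W
In dBm: 10 log₁₀(7.51×10⁻¹⁶ / 10⁻³) = −121.2 dBm

−121.2 dBm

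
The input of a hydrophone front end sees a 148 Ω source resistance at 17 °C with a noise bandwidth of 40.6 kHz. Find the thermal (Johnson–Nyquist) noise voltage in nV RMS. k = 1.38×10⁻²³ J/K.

310 nV

T = 17 °C + 273.15 = 290.15 K
V_n = √(4kTRB)
4kTRB = 4 × 1.38×10⁻²³ × 290.15 × 1.48×10² × 4.06×10⁴ = 9.62×10⁻¹⁴ V²
V_n = √(9.62×10⁻¹⁴) = 3.10×10⁻⁷ V = 310 nV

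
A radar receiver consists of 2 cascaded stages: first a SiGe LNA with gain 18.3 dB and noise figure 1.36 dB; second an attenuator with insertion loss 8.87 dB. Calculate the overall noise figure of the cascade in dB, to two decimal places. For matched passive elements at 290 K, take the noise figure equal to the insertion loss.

Convert to linear (a loss of L dB is a gain of −L dB): F_i = 10^(NF_i/10), G_i = 10^(G_i,dB/10)
  Stage 1: F_1 = 10^(1.36/10) = 1.368, G_1 = 10^(18.3/10) = 67.61
  Stage 2: F_2 = 10^(8.87/10) = 7.709, G_2 = 10^(−8.87/10) = 0.1297
Friis cascade:
  F = 1.368 + (7.709 − 1)/67.61 = 1.467
NF = 10 log₁₀(1.467) = 1.66 dB

1.66 dB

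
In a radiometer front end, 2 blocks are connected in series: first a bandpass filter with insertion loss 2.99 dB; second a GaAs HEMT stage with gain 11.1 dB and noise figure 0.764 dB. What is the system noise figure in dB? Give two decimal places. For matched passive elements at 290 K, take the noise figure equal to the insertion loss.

Convert to linear (a loss of L dB is a gain of −L dB): F_i = 10^(NF_i/10), G_i = 10^(G_i,dB/10)
  Stage 1: F_1 = 10^(2.99/10) = 1.991, G_1 = 10^(−2.99/10) = 0.5023
  Stage 2: F_2 = 10^(0.764/10) = 1.192, G_2 = 10^(11.1/10) = 12.88
Friis cascade:
  F = 1.991 + (1.192 − 1)/0.5023 = 2.374
NF = 10 log₁₀(2.374) = 3.75 dB

3.75 dB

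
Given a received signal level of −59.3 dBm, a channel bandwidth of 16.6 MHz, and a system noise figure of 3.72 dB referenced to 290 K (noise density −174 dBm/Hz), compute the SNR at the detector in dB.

38.8 dB

Noise floor: N = −174 + 10 log₁₀(B) + NF
10 log₁₀(1.66×10⁷) = 72.2 dB
N = −174 + 72.2 + 3.72 = −98.08 dBm
SNR = P_sig − N = −59.3 − (−98.08) = 38.78 dB → 38.8 dB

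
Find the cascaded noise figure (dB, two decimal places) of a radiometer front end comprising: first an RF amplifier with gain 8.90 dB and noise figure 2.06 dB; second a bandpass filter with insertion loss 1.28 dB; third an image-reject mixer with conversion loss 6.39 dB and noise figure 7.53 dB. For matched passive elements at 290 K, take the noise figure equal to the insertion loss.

Convert to linear (a loss of L dB is a gain of −L dB): F_i = 10^(NF_i/10), G_i = 10^(G_i,dB/10)
  Stage 1: F_1 = 10^(2.06/10) = 1.607, G_1 = 10^(8.90/10) = 7.762
  Stage 2: F_2 = 10^(1.28/10) = 1.343, G_2 = 10^(−1.28/10) = 0.7447
  Stage 3: F_3 = 10^(7.53/10) = 5.662, G_3 = 10^(−6.39/10) = 0.2296
Friis cascade:
  F = 1.607 + (1.343 − 1)/7.762 + (5.662 − 1)/5.781 = 2.458
NF = 10 log₁₀(2.458) = 3.91 dB

3.91 dB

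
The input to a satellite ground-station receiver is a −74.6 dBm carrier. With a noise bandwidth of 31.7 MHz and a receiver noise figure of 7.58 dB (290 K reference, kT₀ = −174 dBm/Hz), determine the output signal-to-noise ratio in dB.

16.8 dB

Noise floor: N = −174 + 10 log₁₀(B) + NF
10 log₁₀(3.17×10⁷) = 75.01 dB
N = −174 + 75.01 + 7.58 = −91.41 dBm
SNR = P_sig − N = −74.6 − (−91.41) = 16.81 dB → 16.8 dB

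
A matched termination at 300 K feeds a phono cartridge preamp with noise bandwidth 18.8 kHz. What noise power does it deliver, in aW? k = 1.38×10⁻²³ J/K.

P_n = kTB = 1.38×10⁻²³ × 300 × 1.88×10⁴ = 7.78×10⁻¹⁷ W = 77.8 aW

77.8 aW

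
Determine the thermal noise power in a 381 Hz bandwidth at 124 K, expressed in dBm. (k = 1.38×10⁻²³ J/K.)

−151.9 dBm

P_n = kTB = 1.38×10⁻²³ × 124 × 3.81×10² = 6.52×10⁻¹⁹ W
In dBm: 10 log₁₀(6.52×10⁻¹⁹ / 10⁻³) = −151.9 dBm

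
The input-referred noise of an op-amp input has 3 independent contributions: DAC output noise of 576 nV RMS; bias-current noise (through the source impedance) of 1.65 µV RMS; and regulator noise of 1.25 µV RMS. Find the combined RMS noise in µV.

Uncorrelated sources add in power (mean-square): V_tot = √(ΣV_i²)
V_tot = √[(5.76×10⁻⁷)² + (1.65×10⁻⁶)² + (1.25×10⁻⁶)²] = 2.15×10⁻⁶ V = 2.15 µV

2.15 µV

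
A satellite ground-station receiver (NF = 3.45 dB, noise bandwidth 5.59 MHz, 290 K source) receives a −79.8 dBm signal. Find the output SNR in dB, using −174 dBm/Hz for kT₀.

23.3 dB

Noise floor: N = −174 + 10 log₁₀(B) + NF
10 log₁₀(5.59×10⁶) = 67.47 dB
N = −174 + 67.47 + 3.45 = −103.08 dBm
SNR = P_sig − N = −79.8 − (−103.08) = 23.28 dB → 23.3 dB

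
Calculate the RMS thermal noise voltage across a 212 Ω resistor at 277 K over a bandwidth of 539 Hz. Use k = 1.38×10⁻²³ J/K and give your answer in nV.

41.8 nV

V_n = √(4kTRB)
4kTRB = 4 × 1.38×10⁻²³ × 277 × 2.12×10² × 5.39×10² = 1.75×10⁻¹⁵ V²
V_n = √(1.75×10⁻¹⁵) = 4.18×10⁻⁸ V = 41.8 nV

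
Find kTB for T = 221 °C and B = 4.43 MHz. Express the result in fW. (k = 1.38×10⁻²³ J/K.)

30.2 fW

T = 221 °C + 273.15 = 494.15 K
P_n = kTB = 1.38×10⁻²³ × 494.15 × 4.43×10⁶ = 3.02×10⁻¹⁴ W = 30.2 fW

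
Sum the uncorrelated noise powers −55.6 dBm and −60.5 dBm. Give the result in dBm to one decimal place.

Convert to linear, add, convert back:
P₁ = 2.75×10⁻⁹ W, P₂ = 8.91×10⁻¹⁰ W
P_tot = 3.65×10⁻⁹ W → 10 log₁₀(P_tot / 10⁻³) = −54.4 dBm

−54.4 dBm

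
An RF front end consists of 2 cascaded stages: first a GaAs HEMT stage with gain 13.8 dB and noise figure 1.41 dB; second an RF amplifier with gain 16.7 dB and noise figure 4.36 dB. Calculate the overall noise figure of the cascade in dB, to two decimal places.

1.63 dB

Convert to linear (a loss of L dB is a gain of −L dB): F_i = 10^(NF_i/10), G_i = 10^(G_i,dB/10)
  Stage 1: F_1 = 10^(1.41/10) = 1.384, G_1 = 10^(13.8/10) = 23.99
  Stage 2: F_2 = 10^(4.36/10) = 2.729, G_2 = 10^(16.7/10) = 46.77
Friis cascade:
  F = 1.384 + (2.729 − 1)/23.99 = 1.456
NF = 10 log₁₀(1.456) = 1.63 dB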